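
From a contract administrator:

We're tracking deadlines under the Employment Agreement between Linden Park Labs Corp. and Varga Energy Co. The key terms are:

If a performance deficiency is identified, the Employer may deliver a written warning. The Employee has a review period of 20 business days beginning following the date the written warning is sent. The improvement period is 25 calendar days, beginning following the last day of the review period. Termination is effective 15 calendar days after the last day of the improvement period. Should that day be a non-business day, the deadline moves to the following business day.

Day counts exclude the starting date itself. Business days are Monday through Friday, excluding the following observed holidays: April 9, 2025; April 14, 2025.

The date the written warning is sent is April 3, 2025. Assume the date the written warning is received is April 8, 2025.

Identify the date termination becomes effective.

The last day of the review period: 20 business days after Thursday, April 3, 2025, skipping weekends and the listed holidays on Apr 9, Apr 14 — Apr 4, Apr 7, Apr 8, Apr 10, …, May 1, May 2, May 5 — lands on Monday, May 5, 2025.
The last day of the improvement period: May 5, 2025 + 25 days = May 30, 2025.
Adding 15 calendar days to May 30, 2025 gives June 14, 2025, which is the date termination becomes effective. That falls on a Saturday, so it rolls to the next business day, Monday, June 16, 2025.

June 16, 2025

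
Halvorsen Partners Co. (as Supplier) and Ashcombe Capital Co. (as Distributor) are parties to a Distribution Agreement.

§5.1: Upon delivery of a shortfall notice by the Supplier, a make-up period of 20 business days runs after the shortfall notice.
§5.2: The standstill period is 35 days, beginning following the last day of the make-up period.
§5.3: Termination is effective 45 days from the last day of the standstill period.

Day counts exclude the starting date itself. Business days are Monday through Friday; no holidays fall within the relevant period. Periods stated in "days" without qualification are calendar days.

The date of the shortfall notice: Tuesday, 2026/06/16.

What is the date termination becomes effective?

2026/10/02

The last day of the make-up period: counting 20 business days from Tuesday, 2026/06/16 (Jun 17, Jun 18, Jun 19, Jun 22, …, Jul 10, Jul 13, Jul 14, skipping weekends) reaches Tuesday, 2026/07/14.
The last day of the standstill period: 2026/07/14 + 35 days = 2026/08/18.
The date termination becomes effective: 45 calendar days after 2026/08/18 is 2026/10/02.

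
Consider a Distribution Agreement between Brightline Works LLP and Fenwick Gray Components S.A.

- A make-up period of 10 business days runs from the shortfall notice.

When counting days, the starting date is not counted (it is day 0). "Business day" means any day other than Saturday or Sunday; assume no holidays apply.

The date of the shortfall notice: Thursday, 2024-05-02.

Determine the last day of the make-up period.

The last day of the make-up period: counting 10 business days from Thursday, 2024-05-02 (May 3, May 6, May 7, May 8, May 9, May 10, May 13, May 14, May 15, May 16, skipping weekends) reaches Thursday, 2024-05-16.

2024-05-16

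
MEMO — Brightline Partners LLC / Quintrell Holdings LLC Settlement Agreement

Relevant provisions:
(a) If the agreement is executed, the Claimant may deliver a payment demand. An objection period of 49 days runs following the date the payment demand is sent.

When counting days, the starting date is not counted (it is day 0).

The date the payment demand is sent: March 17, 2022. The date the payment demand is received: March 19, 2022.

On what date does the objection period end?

May 5, 2022

Adding 49 calendar days to March 17, 2022 gives May 5, 2022, which is the last day of the objection period.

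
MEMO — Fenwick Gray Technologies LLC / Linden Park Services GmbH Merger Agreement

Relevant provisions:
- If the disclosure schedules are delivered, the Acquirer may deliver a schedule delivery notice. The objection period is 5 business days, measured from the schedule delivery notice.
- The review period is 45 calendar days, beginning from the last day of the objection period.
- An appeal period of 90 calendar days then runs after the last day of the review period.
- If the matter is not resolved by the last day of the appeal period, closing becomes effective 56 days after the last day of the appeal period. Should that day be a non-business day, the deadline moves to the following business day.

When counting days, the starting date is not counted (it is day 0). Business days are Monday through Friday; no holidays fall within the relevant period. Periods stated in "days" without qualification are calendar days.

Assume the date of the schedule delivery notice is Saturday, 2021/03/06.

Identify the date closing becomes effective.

The last day of the objection period: counting 5 business days from Saturday, 2021/03/06 (Mar 8, Mar 9, Mar 10, Mar 11, Mar 12, skipping weekends) reaches Friday, 2021/03/12.
The last day of the review period: 45 calendar days after 2021/03/12 is 2021/04/26.
The last day of the appeal period: 2021/04/26 + 90 days = 2021/07/25.
The date closing becomes effective: 56 calendar days after 2021/07/25 is 2021/09/19. That falls on a Sunday, so it rolls to the next business day, Monday, 2021/09/20.

2021/09/20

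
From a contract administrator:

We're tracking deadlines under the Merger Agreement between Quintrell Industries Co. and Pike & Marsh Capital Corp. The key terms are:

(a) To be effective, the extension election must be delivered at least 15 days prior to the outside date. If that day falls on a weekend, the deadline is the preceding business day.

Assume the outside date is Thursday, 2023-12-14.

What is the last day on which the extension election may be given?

2023-11-29

Counting back 15 calendar days from 2023-12-14 gives 2023-11-29. That is a Wednesday, so no adjustment is needed.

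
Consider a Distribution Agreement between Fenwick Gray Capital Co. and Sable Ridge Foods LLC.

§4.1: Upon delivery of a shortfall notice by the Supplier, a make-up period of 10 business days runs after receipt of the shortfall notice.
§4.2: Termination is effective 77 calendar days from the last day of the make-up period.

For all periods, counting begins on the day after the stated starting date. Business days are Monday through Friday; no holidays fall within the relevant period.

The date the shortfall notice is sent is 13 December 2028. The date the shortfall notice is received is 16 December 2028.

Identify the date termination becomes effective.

The last day of the make-up period: 10 business days after Saturday, 16 December 2028, skipping weekends — Dec 18, Dec 19, Dec 20, Dec 21, Dec 22, Dec 25, Dec 26, Dec 27, Dec 28, Dec 29 — lands on Friday, 29 December 2028.
Adding 77 calendar days to 29 December 2028 gives 16 March 2029, which is the date termination becomes effective.

16 March 2029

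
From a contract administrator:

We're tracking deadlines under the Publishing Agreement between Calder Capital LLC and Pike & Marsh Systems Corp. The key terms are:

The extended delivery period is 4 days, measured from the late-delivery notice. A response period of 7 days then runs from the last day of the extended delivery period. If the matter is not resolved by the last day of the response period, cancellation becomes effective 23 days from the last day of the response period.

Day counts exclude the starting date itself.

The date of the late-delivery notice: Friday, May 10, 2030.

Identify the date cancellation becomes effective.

June 13, 2030

The last day of the extended delivery period: 4 calendar days after May 10, 2030 is May 14, 2030.
The last day of the response period: May 14, 2030 + 7 days = May 21, 2030.
The date cancellation becomes effective: May 21, 2030 + 23 days = June 13, 2030.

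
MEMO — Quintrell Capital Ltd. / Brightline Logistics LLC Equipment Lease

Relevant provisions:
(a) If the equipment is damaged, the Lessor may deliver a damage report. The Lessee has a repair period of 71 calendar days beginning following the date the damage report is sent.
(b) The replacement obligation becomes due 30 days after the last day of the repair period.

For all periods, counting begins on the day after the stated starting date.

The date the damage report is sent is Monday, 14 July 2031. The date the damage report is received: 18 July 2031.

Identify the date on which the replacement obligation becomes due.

23 October 2031

The last day of the repair period: 14 July 2031 + 71 days = 23 September 2031.
Adding 30 calendar days to 23 September 2031 gives 23 October 2031, which is the date on which the replacement obligation becomes due.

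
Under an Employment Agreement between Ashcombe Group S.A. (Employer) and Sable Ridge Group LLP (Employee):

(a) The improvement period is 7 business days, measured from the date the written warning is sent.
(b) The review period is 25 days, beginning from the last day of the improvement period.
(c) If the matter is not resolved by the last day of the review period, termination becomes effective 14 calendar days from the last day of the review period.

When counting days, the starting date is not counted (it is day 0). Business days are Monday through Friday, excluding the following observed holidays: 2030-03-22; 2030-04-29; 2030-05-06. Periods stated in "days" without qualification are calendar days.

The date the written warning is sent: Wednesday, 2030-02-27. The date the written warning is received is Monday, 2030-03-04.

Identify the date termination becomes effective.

2030-04-16

The last day of the improvement period: 7 business days after Wednesday, 2030-02-27, skipping weekends — Feb 28, Mar 1, Mar 4, Mar 5, Mar 6, Mar 7, Mar 8 — lands on Friday, 2030-03-08.
The last day of the review period: 25 calendar days after 2030-03-08 is 2030-04-02.
The date termination becomes effective: 2030-04-02 + 14 days = 2030-04-16.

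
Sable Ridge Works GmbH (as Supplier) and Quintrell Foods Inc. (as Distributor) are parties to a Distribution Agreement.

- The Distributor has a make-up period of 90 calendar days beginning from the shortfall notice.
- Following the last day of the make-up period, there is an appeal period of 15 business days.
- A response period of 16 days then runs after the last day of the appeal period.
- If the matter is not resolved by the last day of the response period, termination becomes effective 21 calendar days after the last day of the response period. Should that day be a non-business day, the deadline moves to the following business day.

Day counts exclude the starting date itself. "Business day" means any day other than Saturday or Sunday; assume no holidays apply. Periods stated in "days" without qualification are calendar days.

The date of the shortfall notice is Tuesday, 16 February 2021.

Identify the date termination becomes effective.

14 July 2021

The last day of the make-up period: 90 calendar days after 16 February 2021 is 17 May 2021.
The last day of the appeal period: counting 15 business days from Monday, 17 May 2021 (May 18, May 19, May 20, May 21, …, Jun 3, Jun 4, Jun 7, skipping weekends) reaches Monday, 7 June 2021.
The last day of the response period: 16 calendar days after 7 June 2021 is 23 June 2021.
Adding 21 calendar days to 23 June 2021 gives 14 July 2021, which is the date termination becomes effective. 14 July 2021 is a Wednesday, so no roll-forward applies.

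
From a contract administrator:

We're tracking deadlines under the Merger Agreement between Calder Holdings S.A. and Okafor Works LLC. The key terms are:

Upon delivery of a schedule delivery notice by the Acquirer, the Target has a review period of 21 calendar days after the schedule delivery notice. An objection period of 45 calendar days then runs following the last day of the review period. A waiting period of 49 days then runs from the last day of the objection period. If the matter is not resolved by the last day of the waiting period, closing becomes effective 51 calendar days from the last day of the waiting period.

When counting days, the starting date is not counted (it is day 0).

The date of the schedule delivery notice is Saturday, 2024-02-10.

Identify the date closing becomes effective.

The last day of the review period: 2024-02-10 + 21 days = 2024-03-02.
Adding 45 calendar days to 2024-03-02 gives 2024-04-16, which is the last day of the objection period.
The last day of the waiting period: 49 calendar days after 2024-04-16 is 2024-06-04.
The date closing becomes effective: 51 calendar days after 2024-06-04 is 2024-07-25.

2024-07-25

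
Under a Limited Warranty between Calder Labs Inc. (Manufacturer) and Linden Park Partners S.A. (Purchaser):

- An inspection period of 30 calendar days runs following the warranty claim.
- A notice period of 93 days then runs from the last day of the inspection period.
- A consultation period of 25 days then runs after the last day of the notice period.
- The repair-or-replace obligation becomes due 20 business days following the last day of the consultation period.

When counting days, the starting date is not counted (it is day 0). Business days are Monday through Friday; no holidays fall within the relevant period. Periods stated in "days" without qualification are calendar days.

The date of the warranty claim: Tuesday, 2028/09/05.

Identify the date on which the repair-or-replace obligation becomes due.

2029/02/28

Adding 30 calendar days to 2028/09/05 gives 2028/10/05, which is the last day of the inspection period.
The last day of the notice period: 2028/10/05 + 93 days = 2029/01/06.
Adding 25 calendar days to 2029/01/06 gives 2029/01/31, which is the last day of the consultation period.
From Wednesday, 2029/01/31, 20 business days (Feb 1, Feb 2, Feb 5, Feb 6, …, Feb 26, Feb 27, Feb 28, skipping weekends) brings us to Wednesday, 2029/02/28, which is the date on which the repair-or-replace obligation becomes due.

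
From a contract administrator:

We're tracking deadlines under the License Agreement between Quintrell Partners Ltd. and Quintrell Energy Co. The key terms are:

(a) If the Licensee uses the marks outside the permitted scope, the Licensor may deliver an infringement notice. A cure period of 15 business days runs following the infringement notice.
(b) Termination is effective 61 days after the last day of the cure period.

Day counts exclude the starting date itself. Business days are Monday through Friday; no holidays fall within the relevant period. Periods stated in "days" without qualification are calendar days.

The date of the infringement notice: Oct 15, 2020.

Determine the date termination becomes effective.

Jan 5, 2021

From Thursday, Oct 15, 2020, 15 business days (Oct 16, Oct 19, Oct 20, Oct 21, …, Nov 3, Nov 4, Nov 5, skipping weekends) brings us to Thursday, Nov 5, 2020, which is the last day of the cure period.
Adding 61 calendar days to Nov 5, 2020 gives Jan 5, 2021, which is the date termination becomes effective.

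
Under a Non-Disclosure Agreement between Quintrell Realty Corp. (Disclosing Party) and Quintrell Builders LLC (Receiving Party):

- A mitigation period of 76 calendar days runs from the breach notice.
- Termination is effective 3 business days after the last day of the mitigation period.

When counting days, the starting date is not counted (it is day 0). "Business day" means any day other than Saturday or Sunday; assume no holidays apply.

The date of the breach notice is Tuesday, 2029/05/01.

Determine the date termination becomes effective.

The last day of the mitigation period: 2029/05/01 + 76 days = 2029/07/16.
The date termination becomes effective: counting 3 business days from Monday, 2029/07/16 (Jul 17, Jul 18, Jul 19, skipping weekends) reaches Thursday, 2029/07/19.

2029/07/19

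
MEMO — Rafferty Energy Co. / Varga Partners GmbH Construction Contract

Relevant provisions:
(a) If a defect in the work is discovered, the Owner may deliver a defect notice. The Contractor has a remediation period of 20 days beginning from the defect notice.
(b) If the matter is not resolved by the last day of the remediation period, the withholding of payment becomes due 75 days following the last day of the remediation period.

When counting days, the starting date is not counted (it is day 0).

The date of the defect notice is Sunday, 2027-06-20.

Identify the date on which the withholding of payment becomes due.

2027-09-23

Adding 20 calendar days to 2027-06-20 gives 2027-07-10, which is the last day of the remediation period.
The date on which the withholding of payment becomes due: 75 calendar days after 2027-07-10 is 2027-09-23.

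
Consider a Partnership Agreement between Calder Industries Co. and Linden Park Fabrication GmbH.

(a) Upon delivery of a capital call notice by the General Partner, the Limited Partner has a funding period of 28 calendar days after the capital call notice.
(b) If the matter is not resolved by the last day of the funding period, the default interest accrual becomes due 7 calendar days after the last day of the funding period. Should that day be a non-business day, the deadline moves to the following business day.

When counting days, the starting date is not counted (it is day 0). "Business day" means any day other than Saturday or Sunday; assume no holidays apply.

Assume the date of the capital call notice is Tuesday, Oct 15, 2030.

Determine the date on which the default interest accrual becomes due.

The last day of the funding period: 28 calendar days after Oct 15, 2030 is Nov 12, 2030.
The date on which the default interest accrual becomes due: 7 calendar days after Nov 12, 2030 is Nov 19, 2030. Nov 19, 2030 is a Tuesday, so no roll-forward applies.

Nov 19, 2030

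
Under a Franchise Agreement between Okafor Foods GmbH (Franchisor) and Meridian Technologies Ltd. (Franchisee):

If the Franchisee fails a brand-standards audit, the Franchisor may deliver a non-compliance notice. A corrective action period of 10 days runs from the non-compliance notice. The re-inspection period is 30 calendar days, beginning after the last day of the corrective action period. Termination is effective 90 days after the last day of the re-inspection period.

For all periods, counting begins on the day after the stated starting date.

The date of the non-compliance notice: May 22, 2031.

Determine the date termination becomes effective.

September 29, 2031

The last day of the corrective action period: May 22, 2031 + 10 days = June 1, 2031.
Adding 30 calendar days to June 1, 2031 gives July 1, 2031, which is the last day of the re-inspection period.
The date termination becomes effective: 90 calendar days after July 1, 2031 is September 29, 2031.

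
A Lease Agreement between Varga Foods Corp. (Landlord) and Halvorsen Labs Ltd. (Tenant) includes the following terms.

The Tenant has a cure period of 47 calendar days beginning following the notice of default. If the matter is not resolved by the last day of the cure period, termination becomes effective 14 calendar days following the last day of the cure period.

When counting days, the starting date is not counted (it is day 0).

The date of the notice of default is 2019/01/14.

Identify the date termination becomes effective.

2019/03/16

The last day of the cure period: 47 calendar days after 2019/01/14 is 2019/03/02.
The date termination becomes effective: 14 calendar days after 2019/03/02 is 2019/03/16.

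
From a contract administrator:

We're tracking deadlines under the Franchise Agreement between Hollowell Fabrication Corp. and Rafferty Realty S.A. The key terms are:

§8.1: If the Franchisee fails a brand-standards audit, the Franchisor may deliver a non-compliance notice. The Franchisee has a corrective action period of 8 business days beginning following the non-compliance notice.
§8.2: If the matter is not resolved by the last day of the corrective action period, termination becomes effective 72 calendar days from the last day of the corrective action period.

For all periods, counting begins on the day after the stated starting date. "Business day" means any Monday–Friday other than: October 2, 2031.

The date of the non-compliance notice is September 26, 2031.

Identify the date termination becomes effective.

The last day of the corrective action period: counting 8 business days from Friday, September 26, 2031 (Sep 29, Sep 30, Oct 1, Oct 3, Oct 6, Oct 7, Oct 8, Oct 9, skipping weekends and the listed holiday on Oct 2) reaches Thursday, October 9, 2031.
The date termination becomes effective: 72 calendar days after October 9, 2031 is December 20, 2031.

December 20, 2031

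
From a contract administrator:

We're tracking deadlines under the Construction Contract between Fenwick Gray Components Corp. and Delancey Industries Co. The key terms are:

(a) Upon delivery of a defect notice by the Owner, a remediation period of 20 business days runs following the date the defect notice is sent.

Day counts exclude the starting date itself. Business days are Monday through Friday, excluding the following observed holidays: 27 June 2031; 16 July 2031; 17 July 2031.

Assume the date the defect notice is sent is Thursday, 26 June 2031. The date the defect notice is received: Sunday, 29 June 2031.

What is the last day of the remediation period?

The last day of the remediation period: counting 20 business days from Thursday, 26 June 2031 (Jun 30, Jul 1, Jul 2, Jul 3, …, Jul 25, Jul 28, Jul 29, skipping weekends and the listed holidays on Jun 27, Jul 16, Jul 17) reaches Tuesday, 29 July 2031.

29 July 2031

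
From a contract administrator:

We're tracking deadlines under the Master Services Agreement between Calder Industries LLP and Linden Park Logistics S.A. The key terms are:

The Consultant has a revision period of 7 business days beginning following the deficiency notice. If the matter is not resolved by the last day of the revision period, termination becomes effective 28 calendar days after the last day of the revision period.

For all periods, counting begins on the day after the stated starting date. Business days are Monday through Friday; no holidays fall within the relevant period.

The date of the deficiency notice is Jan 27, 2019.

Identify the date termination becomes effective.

The last day of the revision period: 7 business days after Sunday, Jan 27, 2019, skipping weekends — Jan 28, Jan 29, Jan 30, Jan 31, Feb 1, Feb 4, Feb 5 — lands on Tuesday, Feb 5, 2019.
The date termination becomes effective: Feb 5, 2019 + 28 days = Mar 5, 2019.

Mar 5, 2019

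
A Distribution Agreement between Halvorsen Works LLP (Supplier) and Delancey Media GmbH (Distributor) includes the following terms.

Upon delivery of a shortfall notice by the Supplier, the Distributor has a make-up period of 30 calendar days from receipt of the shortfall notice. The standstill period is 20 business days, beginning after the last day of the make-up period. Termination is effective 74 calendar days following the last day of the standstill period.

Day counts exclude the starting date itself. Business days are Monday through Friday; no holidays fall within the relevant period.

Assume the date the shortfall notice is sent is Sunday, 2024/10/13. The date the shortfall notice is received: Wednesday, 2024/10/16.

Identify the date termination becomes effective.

The last day of the make-up period: 30 calendar days after 2024/10/16 is 2024/11/15.
The last day of the standstill period: counting 20 business days from Friday, 2024/11/15 (Nov 18, Nov 19, Nov 20, Nov 21, …, Dec 11, Dec 12, Dec 13, skipping weekends) reaches Friday, 2024/12/13.
The date termination becomes effective: 74 calendar days after 2024/12/13 is 2025/02/25.

2025/02/25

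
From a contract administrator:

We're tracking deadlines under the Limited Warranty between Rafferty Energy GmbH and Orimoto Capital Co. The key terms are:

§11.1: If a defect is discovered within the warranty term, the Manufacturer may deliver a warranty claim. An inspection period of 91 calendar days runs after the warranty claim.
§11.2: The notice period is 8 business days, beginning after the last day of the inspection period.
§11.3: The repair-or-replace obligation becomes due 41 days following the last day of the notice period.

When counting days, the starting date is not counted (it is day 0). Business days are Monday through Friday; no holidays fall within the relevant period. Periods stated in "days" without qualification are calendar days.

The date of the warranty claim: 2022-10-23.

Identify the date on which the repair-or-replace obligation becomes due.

Adding 91 calendar days to 2022-10-23 gives 2023-01-22, which is the last day of the inspection period.
From Sunday, 2023-01-22, 8 business days (Jan 23, Jan 24, Jan 25, Jan 26, Jan 27, Jan 30, Jan 31, Feb 1, skipping weekends) brings us to Wednesday, 2023-02-01, which is the last day of the notice period.
Adding 41 calendar days to 2023-02-01 gives 2023-03-14, which is the date on which the repair-or-replace obligation becomes due.

2023-03-14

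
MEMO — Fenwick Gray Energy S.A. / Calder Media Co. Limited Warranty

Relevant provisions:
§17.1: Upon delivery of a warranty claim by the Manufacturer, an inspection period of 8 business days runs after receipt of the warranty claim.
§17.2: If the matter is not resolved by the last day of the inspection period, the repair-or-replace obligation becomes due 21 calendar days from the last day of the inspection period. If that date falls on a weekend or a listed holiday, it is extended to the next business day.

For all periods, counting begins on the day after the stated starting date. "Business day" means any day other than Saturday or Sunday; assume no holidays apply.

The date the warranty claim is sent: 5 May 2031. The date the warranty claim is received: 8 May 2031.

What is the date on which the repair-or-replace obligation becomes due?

From Thursday, 8 May 2031, 8 business days (May 9, May 12, May 13, May 14, May 15, May 16, May 19, May 20, skipping weekends) brings us to Tuesday, 20 May 2031, which is the last day of the inspection period.
Adding 21 calendar days to 20 May 2031 gives 10 June 2031, which is the date on which the repair-or-replace obligation becomes due. 10 June 2031 is a Tuesday, so no roll-forward applies.

10 June 2031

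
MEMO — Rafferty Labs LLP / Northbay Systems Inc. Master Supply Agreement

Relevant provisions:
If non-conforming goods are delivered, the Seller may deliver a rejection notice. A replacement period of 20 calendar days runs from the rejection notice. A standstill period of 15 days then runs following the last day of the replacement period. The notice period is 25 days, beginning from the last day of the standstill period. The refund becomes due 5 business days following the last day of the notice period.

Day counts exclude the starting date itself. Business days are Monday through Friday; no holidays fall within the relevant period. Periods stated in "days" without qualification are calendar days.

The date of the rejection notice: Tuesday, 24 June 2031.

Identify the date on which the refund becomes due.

Adding 20 calendar days to 24 June 2031 gives 14 July 2031, which is the last day of the replacement period.
Adding 15 calendar days to 14 July 2031 gives 29 July 2031, which is the last day of the standstill period.
The last day of the notice period: 29 July 2031 + 25 days = 23 August 2031.
From Saturday, 23 August 2031, 5 business days (Aug 25, Aug 26, Aug 27, Aug 28, Aug 29, skipping weekends) brings us to Friday, 29 August 2031, which is the date on which the refund becomes due.

29 August 2031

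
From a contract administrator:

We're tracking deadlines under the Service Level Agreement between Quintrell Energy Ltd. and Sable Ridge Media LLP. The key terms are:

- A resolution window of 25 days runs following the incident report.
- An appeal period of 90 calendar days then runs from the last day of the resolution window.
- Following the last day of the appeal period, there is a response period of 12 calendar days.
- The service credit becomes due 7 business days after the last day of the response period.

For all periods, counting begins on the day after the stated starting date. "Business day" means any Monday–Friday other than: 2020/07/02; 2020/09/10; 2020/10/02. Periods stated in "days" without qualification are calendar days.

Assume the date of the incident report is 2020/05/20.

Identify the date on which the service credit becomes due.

2020/10/06

The last day of the resolution window: 2020/05/20 + 25 days = 2020/06/14.
The last day of the appeal period: 2020/06/14 + 90 days = 2020/09/12.
The last day of the response period: 12 calendar days after 2020/09/12 is 2020/09/24.
From Thursday, 2020/09/24, 7 business days (Sep 25, Sep 28, Sep 29, Sep 30, Oct 1, Oct 5, Oct 6, skipping weekends and the listed holiday on Oct 2) brings us to Tuesday, 2020/10/06, which is the date on which the service credit becomes due.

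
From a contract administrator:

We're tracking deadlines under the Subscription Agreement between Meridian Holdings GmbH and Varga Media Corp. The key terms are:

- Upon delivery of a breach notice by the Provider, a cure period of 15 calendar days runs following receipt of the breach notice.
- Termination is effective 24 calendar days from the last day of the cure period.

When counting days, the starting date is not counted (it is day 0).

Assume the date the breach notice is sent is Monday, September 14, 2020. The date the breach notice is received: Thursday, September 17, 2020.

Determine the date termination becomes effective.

October 26, 2020

Adding 15 calendar days to September 17, 2020 gives October 2, 2020, which is the last day of the cure period.
The date termination becomes effective: October 2, 2020 + 24 days = October 26, 2020.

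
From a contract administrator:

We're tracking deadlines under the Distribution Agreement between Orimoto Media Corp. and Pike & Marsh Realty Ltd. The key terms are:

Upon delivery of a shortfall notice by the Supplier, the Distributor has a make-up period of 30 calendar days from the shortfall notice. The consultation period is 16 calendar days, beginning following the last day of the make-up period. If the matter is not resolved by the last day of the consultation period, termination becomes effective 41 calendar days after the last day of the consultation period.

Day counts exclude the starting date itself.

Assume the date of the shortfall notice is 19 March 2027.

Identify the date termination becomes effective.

14 June 2027

Adding 30 calendar days to 19 March 2027 gives 18 April 2027, which is the last day of the make-up period.
The last day of the consultation period: 18 April 2027 + 16 days = 4 May 2027.
The date termination becomes effective: 41 calendar days after 4 May 2027 is 14 June 2027.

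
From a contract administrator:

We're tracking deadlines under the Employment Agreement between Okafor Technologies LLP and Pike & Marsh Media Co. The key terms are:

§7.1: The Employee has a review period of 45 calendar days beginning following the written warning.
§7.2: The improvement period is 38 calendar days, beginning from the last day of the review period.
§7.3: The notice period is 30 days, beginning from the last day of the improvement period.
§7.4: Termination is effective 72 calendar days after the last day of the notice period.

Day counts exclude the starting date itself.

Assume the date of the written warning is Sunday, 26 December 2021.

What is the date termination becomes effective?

29 June 2022

The last day of the review period: 26 December 2021 + 45 days = 9 February 2022.
Adding 38 calendar days to 9 February 2022 gives 19 March 2022, which is the last day of the improvement period.
Adding 30 calendar days to 19 March 2022 gives 18 April 2022, which is the last day of the notice period.
The date termination becomes effective: 72 calendar days after 18 April 2022 is 29 June 2022.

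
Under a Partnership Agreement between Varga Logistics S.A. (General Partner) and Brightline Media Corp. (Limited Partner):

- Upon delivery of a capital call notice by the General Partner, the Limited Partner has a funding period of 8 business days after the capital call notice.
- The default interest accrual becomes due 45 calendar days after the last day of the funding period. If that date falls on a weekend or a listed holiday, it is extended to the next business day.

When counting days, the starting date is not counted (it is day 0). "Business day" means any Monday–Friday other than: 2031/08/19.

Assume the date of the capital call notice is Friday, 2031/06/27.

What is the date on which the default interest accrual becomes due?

2031/08/25

The last day of the funding period: 8 business days after Friday, 2031/06/27, skipping weekends — Jun 30, Jul 1, Jul 2, Jul 3, Jul 4, Jul 7, Jul 8, Jul 9 — lands on Wednesday, 2031/07/09.
The date on which the default interest accrual becomes due: 2031/07/09 + 45 days = 2031/08/23. That falls on a Saturday, so it rolls to the next business day, Monday, 2031/08/25.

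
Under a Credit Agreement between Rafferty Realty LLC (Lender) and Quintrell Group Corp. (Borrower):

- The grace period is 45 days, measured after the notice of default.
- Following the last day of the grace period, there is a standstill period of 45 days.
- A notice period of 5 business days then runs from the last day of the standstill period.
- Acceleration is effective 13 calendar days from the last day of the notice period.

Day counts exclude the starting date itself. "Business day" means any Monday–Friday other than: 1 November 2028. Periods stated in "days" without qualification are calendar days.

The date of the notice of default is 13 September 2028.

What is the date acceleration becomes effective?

The last day of the grace period: 13 September 2028 + 45 days = 28 October 2028.
The last day of the standstill period: 45 calendar days after 28 October 2028 is 12 December 2028.
The last day of the notice period: counting 5 business days from Tuesday, 12 December 2028 (Dec 13, Dec 14, Dec 15, Dec 18, Dec 19, skipping weekends) reaches Tuesday, 19 December 2028.
The date acceleration becomes effective: 13 calendar days after 19 December 2028 is 1 January 2029.

1 January 2029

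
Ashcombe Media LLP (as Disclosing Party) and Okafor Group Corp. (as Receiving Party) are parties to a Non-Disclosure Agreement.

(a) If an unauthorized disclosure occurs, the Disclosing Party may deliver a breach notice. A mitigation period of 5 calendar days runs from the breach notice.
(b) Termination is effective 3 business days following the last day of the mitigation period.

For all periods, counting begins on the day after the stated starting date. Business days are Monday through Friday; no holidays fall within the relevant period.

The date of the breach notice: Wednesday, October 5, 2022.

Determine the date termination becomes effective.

October 13, 2022

The last day of the mitigation period: October 5, 2022 + 5 days = October 10, 2022.
From Monday, October 10, 2022, 3 business days (Oct 11, Oct 12, Oct 13, skipping weekends) brings us to Thursday, October 13, 2022, which is the date termination becomes effective.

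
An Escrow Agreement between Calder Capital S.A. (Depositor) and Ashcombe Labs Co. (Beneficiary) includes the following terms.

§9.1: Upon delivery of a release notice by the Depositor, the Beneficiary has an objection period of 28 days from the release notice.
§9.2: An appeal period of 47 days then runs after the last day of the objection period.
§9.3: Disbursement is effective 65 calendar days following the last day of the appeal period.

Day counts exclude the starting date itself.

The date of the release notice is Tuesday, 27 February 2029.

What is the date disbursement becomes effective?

17 July 2029

The last day of the objection period: 27 February 2029 + 28 days = 27 March 2029.
The last day of the appeal period: 47 calendar days after 27 March 2029 is 13 May 2029.
The date disbursement becomes effective: 65 calendar days after 13 May 2029 is 17 July 2029.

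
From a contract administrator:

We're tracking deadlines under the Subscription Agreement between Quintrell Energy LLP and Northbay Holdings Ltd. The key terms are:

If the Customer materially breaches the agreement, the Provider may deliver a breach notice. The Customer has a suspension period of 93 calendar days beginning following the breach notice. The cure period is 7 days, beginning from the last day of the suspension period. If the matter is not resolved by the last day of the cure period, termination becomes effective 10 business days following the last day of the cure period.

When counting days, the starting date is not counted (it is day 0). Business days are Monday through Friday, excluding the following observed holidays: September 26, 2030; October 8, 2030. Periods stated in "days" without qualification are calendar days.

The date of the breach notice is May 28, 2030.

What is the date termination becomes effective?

September 19, 2030

Adding 93 calendar days to May 28, 2030 gives August 29, 2030, which is the last day of the suspension period.
The last day of the cure period: 7 calendar days after August 29, 2030 is September 5, 2030.
From Thursday, September 5, 2030, 10 business days (Sep 6, Sep 9, Sep 10, Sep 11, Sep 12, Sep 13, Sep 16, Sep 17, Sep 18, Sep 19, skipping weekends) brings us to Thursday, September 19, 2030, which is the date termination becomes effective.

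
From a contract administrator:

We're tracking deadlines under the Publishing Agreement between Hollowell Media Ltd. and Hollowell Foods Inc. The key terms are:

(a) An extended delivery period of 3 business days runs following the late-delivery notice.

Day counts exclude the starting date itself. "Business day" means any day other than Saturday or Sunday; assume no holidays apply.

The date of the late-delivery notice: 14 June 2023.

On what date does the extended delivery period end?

19 June 2023

The last day of the extended delivery period: 3 business days after Wednesday, 14 June 2023, skipping weekends — Jun 15, Jun 16, Jun 19 — lands on Monday, 19 June 2023.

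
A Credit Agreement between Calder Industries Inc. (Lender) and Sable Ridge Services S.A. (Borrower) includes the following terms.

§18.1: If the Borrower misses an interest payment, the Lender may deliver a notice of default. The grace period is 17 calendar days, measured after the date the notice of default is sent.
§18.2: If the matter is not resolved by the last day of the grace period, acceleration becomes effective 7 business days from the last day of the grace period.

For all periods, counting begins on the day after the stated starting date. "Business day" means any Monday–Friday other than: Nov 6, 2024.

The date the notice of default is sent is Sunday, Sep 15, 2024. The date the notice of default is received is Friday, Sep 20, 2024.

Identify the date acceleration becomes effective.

Oct 11, 2024

The last day of the grace period: Sep 15, 2024 + 17 days = Oct 2, 2024.
The date acceleration becomes effective: counting 7 business days from Wednesday, Oct 2, 2024 (Oct 3, Oct 4, Oct 7, Oct 8, Oct 9, Oct 10, Oct 11, skipping weekends) reaches Friday, Oct 11, 2024.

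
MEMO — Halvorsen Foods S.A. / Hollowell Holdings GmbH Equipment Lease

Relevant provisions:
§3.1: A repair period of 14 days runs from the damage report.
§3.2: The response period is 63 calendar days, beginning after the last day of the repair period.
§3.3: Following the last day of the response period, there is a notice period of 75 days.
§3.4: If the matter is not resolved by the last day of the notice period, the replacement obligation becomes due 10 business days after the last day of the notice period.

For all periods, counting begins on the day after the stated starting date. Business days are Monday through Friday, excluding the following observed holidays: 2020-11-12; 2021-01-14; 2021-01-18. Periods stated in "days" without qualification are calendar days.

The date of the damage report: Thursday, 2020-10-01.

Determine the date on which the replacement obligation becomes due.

2021-03-16

Adding 14 calendar days to 2020-10-01 gives 2020-10-15, which is the last day of the repair period.
The last day of the response period: 63 calendar days after 2020-10-15 is 2020-12-17.
The last day of the notice period: 2020-12-17 + 75 days = 2021-03-02.
The date on which the replacement obligation becomes due: 10 business days after Tuesday, 2021-03-02, skipping weekends — Mar 3, Mar 4, Mar 5, Mar 8, Mar 9, Mar 10, Mar 11, Mar 12, Mar 15, Mar 16 — lands on Tuesday, 2021-03-16.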